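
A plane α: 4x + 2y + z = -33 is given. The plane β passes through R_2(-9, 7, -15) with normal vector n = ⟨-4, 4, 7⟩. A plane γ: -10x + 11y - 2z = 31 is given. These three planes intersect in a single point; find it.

(-5, -3, -7)

β: n·r = n·R_2 gives -4x + 4y + 7z = -41.
Solving the 3×3 linear system 4x + 2y + z = -33, -4x + 4y + 7z = -41, -10x + 11y - 2z = 31 (e.g. by elimination or Cramer's rule, determinant = -500) gives (-5, -3, -7).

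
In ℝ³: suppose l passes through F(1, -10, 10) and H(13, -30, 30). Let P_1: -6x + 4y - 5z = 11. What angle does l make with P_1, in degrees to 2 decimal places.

69.18

A direction vector for l is H − F = (12, -20, 20).
sin θ = |n·v| / (|n||v|) = |-252| / (√77 · √944) = 0.93469.
θ ≈ 69.18°.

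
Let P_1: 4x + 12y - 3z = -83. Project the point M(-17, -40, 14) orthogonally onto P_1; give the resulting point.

(-5, -4, 5)

Foot = M − λn with λ = (n·M − d)/|n|² = (-590 − (-83))/169 = -3.
Foot = (-17, -40, 14) − (-3)·(4, 12, -3) = (-5, -4, 5).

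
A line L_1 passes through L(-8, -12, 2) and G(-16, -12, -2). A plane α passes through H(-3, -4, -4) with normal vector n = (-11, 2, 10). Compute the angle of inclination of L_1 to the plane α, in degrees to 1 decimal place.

21.0

A direction vector for L_1 is G − L = (-8, 0, -4).
α: n·r = n·H gives -11x + 2y + 10z = -15.
sin θ = |n·v| / (|n||v|) = |48| / (√225 · √80) = 0.35777.
θ ≈ 21.0°.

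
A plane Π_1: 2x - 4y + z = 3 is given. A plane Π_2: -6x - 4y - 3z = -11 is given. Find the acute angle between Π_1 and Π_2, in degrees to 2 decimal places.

88.40

cos θ = |n₁·n₂| / (|n₁||n₂|) = |1| / (√21 · √61).
θ = arccos(0.02794) ≈ 88.40°.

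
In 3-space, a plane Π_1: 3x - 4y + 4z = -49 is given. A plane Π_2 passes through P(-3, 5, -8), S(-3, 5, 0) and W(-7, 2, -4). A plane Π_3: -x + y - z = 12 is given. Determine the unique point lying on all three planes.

(1, 8, -5)

PS = (0, 0, 8), PW = (-4, -3, 4); a normal to Π_2 is PS × PW = (24, -32, 0).
Using P: Π_2 has equation 24x - 32y = -232.
Solving the 3×3 linear system 3x - 4y + 4z = -49, 24x - 32y = -232, -x + y - z = 12 (e.g. by elimination or Cramer's rule, determinant = -32) gives (1, 8, -5).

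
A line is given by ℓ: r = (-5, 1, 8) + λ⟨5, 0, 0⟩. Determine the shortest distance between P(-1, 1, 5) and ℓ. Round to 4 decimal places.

Taking (-5, 1, 8) on ℓ with direction v = (5, 0, 0): w = P − (-5, 1, 8) = (4, 0, -3), and w × v = (0, -15, 0).
Distance = |w × v| / |v| = √225 / √25 ≈ 3.0000.

3.0000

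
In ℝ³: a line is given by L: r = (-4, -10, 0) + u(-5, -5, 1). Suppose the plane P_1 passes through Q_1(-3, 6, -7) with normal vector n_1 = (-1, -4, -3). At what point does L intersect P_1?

(6, 0, -2)

P_1: n_1·r = n_1·Q_1 gives -x - 4y - 3z = 0.
Substitute r = (-4, -10, 0) + t(-5, -5, 1) into the plane: 44 + 22t = 0, so t = -2.
Intersection: (-4, -10, 0) + (-2)·(-5, -5, 1) = (6, 0, -2).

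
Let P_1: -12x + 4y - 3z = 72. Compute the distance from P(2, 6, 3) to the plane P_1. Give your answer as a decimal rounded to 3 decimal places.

n·P − d = (-12)·(2) + (4)·(6) + (-3)·(3) − 72 = -81; |n| = √169.
Distance = |-81| / √169 = 81/√169 ≈ 6.231.

6.231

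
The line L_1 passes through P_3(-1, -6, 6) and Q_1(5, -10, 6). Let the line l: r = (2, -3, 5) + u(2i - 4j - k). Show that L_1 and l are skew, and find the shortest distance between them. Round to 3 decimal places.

A direction vector for L_1 is Q_1 − P_3 = (6, -4, 0).
Common perpendicular direction n = (6, -4, 0) × (2, -4, -1) = (4, 6, -16).
With w = (2, -3, 5) − (-1, -6, 6) = (3, 3, -1), w · n = 46.
Since n ≠ 0 the lines are not parallel, and w · n = 46 ≠ 0 so they do not intersect; hence they are skew.
Distance = |w · n| / |n| = |46| / √308 ≈ 2.621.

2.621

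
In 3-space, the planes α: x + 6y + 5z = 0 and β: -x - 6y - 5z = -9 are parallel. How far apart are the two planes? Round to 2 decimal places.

1.14

Rescale β by 1/(-1): x + 6y + 5z = 9. Then distance = |0 − 9| / √62 ≈ 1.14.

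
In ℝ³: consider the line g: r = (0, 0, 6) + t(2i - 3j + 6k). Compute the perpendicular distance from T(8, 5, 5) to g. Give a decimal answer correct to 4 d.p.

Taking (0, 0, 6) on g with direction v = (2, -3, 6): w = T − (0, 0, 6) = (8, 5, -1), and w × v = (27, -50, -34).
Distance = |w × v| / |v| = √4385 / √49 ≈ 9.4599.

9.4599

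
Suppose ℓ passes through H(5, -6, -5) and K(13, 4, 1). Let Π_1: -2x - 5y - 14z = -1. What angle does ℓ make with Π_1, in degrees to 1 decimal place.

A direction vector for ℓ is K − H = (8, 10, 6).
sin θ = |n·v| / (|n||v|) = |-150| / (√225 · √200) = 0.70711.
θ ≈ 45.0°.

45.0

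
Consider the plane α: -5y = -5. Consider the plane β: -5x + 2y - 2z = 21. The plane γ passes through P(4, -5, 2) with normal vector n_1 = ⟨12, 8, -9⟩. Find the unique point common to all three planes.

(-3, 1, -2)

γ: n_1·r = n_1·P gives 12x + 8y - 9z = -10.
Solving the 3×3 linear system -5y = -5, -5x + 2y - 2z = 21, 12x + 8y - 9z = -10 (e.g. by elimination or Cramer's rule, determinant = 345) gives (-3, 1, -2).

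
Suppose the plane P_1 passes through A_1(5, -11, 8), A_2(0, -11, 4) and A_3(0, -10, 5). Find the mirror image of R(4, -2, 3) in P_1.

(-4, -12, 13)

A_1A_2 = (-5, 0, -4), A_1A_3 = (-5, 1, -3); a normal to P_1 is A_1A_2 × A_1A_3 = (4, 5, -5).
Using A_1: P_1 has equation 4x + 5y - 5z = -75.
λ = (n·R − d)/|n|² = (-9 − (-75))/66 = 1.
Reflection = R − 2λn = (4, -2, 3) − 2·(4, 5, -5) = (-4, -12, 13).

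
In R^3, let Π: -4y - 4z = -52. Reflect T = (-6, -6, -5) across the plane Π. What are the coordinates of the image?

(-6, 18, 19)

λ = (n·T − d)/|n|² = (44 − (-52))/32 = 3.
Reflection = T − 2λn = (-6, -6, -5) − 6·(0, -4, -4) = (-6, 18, 19).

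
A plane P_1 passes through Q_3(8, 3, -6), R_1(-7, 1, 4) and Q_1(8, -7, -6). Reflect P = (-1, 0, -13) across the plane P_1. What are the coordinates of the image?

Q_3R_1 = (-15, -2, 10), Q_3Q_1 = (0, -10, 0); a normal to P_1 is Q_3R_1 × Q_3Q_1 = (100, 0, 150).
Using Q_3: P_1 has equation 100x + 150z = -100.
λ = (n·P − d)/|n|² = (-2050 − (-100))/32500 = -3/50.
Reflection = P − 2λn = (-1, 0, -13) − (-3/25)·(100, 0, 150) = (11, 0, 5).

(11, 0, 5)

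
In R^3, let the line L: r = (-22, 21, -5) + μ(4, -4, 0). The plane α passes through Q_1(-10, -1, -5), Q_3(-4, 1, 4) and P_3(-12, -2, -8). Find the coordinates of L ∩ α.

(-10, 9, -5)

Q_1Q_3 = (6, 2, 9), Q_1P_3 = (-2, -1, -3); a normal to α is Q_1Q_3 × Q_1P_3 = (3, 0, -2).
Using Q_1: α has equation 3x - 2z = -20.
Substitute r = (-22, 21, -5) + t(4, -4, 0) into the plane: -56 + 12t = -20, so t = 3.
Intersection: (-22, 21, -5) + 3·(4, -4, 0) = (-10, 9, -5).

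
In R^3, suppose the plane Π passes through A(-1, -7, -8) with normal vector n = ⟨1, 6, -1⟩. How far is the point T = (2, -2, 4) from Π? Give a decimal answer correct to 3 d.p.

3.407

Π: n·r = n·A gives x + 6y - z = -35.
n·T − d = (1)·(2) + (6)·(-2) + (-1)·(4) − (-35) = 21; |n| = √38.
Distance = |21| / √38 = 21/√38 ≈ 3.407.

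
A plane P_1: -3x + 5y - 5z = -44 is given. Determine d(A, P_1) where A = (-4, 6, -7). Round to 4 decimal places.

15.7529

n·A − d = (-3)·(-4) + (5)·(6) + (-5)·(-7) − (-44) = 121; |n| = √59.
Distance = |121| / √59 = 121/√59 ≈ 15.7529.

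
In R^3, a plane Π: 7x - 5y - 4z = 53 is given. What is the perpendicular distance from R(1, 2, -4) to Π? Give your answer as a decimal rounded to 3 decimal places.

4.216

n·R − d = (7)·(1) + (-5)·(2) + (-4)·(-4) − 53 = -40; |n| = √90.
Distance = |-40| / √90 = 40/√90 ≈ 4.216.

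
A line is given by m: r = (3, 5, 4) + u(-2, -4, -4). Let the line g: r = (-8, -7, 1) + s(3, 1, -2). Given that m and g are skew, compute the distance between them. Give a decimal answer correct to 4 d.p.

1.3416

Common perpendicular direction n = (-2, -4, -4) × (3, 1, -2) = (12, -16, 10).
With w = (-8, -7, 1) − (3, 5, 4) = (-11, -12, -3), w · n = 30.
Distance = |w · n| / |n| = |30| / √500 ≈ 1.3416.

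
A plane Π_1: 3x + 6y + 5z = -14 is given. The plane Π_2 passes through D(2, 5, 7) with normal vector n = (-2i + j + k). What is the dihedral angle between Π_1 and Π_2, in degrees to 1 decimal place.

Π_2: n·r = n·D gives -2x + y + z = 8.
cos θ = |n₁·n₂| / (|n₁||n₂|) = |5| / (√70 · √6).
θ = arccos(0.24398) ≈ 75.9°.

75.9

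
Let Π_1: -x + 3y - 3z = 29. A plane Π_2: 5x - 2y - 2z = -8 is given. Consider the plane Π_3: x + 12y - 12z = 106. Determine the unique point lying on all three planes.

Solving the 3×3 linear system -x + 3y - 3z = 29, 5x - 2y - 2z = -8, x + 12y - 12z = 106 (e.g. by elimination or Cramer's rule, determinant = -60) gives (-2, 4, -5).

(-2, 4, -5)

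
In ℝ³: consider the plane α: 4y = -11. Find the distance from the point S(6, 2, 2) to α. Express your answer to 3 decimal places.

n·S − d = (0)·(6) + (4)·(2) + (0)·(2) − (-11) = 19; |n| = √16.
Distance = |19| / √16 = 19/√16 ≈ 4.750.

4.750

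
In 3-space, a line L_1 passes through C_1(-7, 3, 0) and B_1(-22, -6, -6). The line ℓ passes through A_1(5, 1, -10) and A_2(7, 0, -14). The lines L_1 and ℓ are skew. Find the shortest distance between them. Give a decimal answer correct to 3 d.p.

A direction vector for L_1 is B_1 − C_1 = (-15, -9, -6).
A direction vector for ℓ is A_2 − A_1 = (2, -1, -4).
Common perpendicular direction n = (-15, -9, -6) × (2, -1, -4) = (30, -72, 33).
With w = (5, 1, -10) − (-7, 3, 0) = (12, -2, -10), w · n = 174.
Distance = |w · n| / |n| = |174| / √7173 ≈ 2.054.

2.054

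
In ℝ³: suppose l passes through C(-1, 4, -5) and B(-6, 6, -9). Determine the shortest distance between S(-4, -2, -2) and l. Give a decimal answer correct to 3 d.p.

A direction vector for l is B − C = (-5, 2, -4).
Taking (-1, 4, -5) on l with direction v = (-5, 2, -4): w = S − (-1, 4, -5) = (-3, -6, 3), and w × v = (18, -27, -36).
Distance = |w × v| / |v| = √2349 / √45 ≈ 7.225.

7.225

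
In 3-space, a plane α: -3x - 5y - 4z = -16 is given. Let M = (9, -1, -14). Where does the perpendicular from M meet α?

(12, 4, -10)

Foot = M − λn with λ = (n·M − d)/|n|² = (34 − (-16))/50 = 1.
Foot = (9, -1, -14) − 1·(-3, -5, -4) = (12, 4, -10).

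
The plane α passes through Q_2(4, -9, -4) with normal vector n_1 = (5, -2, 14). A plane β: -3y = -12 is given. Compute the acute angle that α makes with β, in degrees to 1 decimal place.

α: n_1·r = n_1·Q_2 gives 5x - 2y + 14z = -18.
cos θ = |n₁·n₂| / (|n₁||n₂|) = |6| / (√225 · √9).
θ = arccos(0.13333) ≈ 82.3°.

82.3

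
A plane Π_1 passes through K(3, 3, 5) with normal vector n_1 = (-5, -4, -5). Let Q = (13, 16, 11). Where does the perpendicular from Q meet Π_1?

(3, 8, 1)

Π_1: n_1·r = n_1·K gives -5x - 4y - 5z = -52.
Foot = Q − λn with λ = (n·Q − d)/|n|² = (-184 − (-52))/66 = -2.
Foot = (13, 16, 11) − (-2)·(-5, -4, -5) = (3, 8, 1).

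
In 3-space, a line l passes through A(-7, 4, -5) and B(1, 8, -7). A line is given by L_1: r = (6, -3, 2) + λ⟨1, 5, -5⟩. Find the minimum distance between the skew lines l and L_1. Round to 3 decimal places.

A direction vector for l is B − A = (8, 4, -2).
Common perpendicular direction n = (8, 4, -2) × (1, 5, -5) = (-10, 38, 36).
With w = (6, -3, 2) − (-7, 4, -5) = (13, -7, 7), w · n = -144.
Distance = |w · n| / |n| = |-144| / √2840 ≈ 2.702.

2.702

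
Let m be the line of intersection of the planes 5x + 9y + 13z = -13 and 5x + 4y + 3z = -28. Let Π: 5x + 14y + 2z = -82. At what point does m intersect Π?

(-4, -5, 4)

Direction of m: (5, 9, 13) × (5, 4, 3) = (-25, 50, -25).
A point on m: solving the two plane equations with x = -8 gives (-8, 3, 0).
Substitute r = (-8, 3, 0) + t(-25, 50, -25) into the plane: 2 + 525t = -82, so t = -4/25.
Intersection: (-8, 3, 0) + (-4/25)·(-25, 50, -25) = (-4, -5, 4).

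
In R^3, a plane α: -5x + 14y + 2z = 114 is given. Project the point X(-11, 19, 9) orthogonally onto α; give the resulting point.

Foot = X − λn with λ = (n·X − d)/|n|² = (339 − 114)/225 = 1.
Foot = (-11, 19, 9) − 1·(-5, 14, 2) = (-6, 5, 7).

(-6, 5, 7)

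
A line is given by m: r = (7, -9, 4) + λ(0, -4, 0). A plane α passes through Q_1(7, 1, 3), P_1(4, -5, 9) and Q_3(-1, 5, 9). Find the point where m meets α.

Q_1P_1 = (-3, -6, 6), Q_1Q_3 = (-8, 4, 6); a normal to α is Q_1P_1 × Q_1Q_3 = (-60, -30, -60).
Using Q_1: α has equation -60x - 30y - 60z = -630.
Substitute r = (7, -9, 4) + t(0, -4, 0) into the plane: -390 + 120t = -630, so t = -2.
Intersection: (7, -9, 4) + (-2)·(0, -4, 0) = (7, -1, 4).

(7, -1, 4)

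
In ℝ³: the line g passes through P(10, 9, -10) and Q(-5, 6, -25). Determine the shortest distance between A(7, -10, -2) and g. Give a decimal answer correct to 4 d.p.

20.8157

A direction vector for g is Q − P = (-15, -3, -15).
Taking (10, 9, -10) on g with direction v = (-15, -3, -15): w = A − (10, 9, -10) = (-3, -19, 8), and w × v = (309, -165, -276).
Distance = |w × v| / |v| = √198882 / √459 ≈ 20.8157.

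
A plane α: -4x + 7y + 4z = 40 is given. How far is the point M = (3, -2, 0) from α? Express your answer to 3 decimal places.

n·M − d = (-4)·(3) + (7)·(-2) + (4)·(0) − 40 = -66; |n| = √81.
Distance = |-66| / √81 = 66/√81 ≈ 7.333.

7.333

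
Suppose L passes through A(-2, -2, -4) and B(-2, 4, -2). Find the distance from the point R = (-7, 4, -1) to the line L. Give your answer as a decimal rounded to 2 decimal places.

5.09

A direction vector for L is B − A = (0, 6, 2).
Taking (-2, -2, -4) on L with direction v = (0, 6, 2): w = R − (-2, -2, -4) = (-5, 6, 3), and w × v = (-6, 10, -30).
Distance = |w × v| / |v| = √1036 / √40 ≈ 5.09.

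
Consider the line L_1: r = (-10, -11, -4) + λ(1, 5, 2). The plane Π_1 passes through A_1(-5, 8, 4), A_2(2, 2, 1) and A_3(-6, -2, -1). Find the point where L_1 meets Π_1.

A_1A_2 = (7, -6, -3), A_1A_3 = (-1, -10, -5); a normal to Π_1 is A_1A_2 × A_1A_3 = (0, 38, -76).
Using A_1: Π_1 has equation 38y - 76z = 0.
Substitute r = (-10, -11, -4) + t(1, 5, 2) into the plane: -114 + 38t = 0, so t = 3.
Intersection: (-10, -11, -4) + 3·(1, 5, 2) = (-7, 4, 2).

(-7, 4, 2)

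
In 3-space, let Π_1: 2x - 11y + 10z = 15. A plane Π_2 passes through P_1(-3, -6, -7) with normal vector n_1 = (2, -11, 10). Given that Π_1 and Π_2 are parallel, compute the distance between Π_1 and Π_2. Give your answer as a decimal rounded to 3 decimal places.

Π_2: n_1·r = n_1·P_1 gives 2x - 11y + 10z = -10.
Same normal n = (2, -11, 10) with |n| = √225; distance = |15 − (-10)| / |n| = 25/√225 ≈ 1.667.

1.667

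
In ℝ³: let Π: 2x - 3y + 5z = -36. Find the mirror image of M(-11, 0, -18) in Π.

(-3, -12, 2)

λ = (n·M − d)/|n|² = (-112 − (-36))/38 = -2.
Reflection = M − 2λn = (-11, 0, -18) − (-4)·(2, -3, 5) = (-3, -12, 2).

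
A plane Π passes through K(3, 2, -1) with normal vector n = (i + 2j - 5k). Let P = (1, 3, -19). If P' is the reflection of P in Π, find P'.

(-5, -9, 11)

Π: n·r = n·K gives x + 2y - 5z = 12.
λ = (n·P − d)/|n|² = (102 − 12)/30 = 3.
Reflection = P − 2λn = (1, 3, -19) − 6·(1, 2, -5) = (-5, -9, 11).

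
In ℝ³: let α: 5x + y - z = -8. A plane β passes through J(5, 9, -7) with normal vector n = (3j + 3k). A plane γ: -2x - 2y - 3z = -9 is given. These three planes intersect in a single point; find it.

β: n·r = n·J gives 3y + 3z = 6.
Solving the 3×3 linear system 5x + y - z = -8, 3y + 3z = 6, -2x - 2y - 3z = -9 (e.g. by elimination or Cramer's rule, determinant = -27) gives (0, -3, 5).

(0, -3, 5)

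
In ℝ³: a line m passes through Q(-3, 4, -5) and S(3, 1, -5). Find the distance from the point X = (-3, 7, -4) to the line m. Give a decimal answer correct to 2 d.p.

2.86

A direction vector for m is S − Q = (6, -3, 0).
Taking (-3, 4, -5) on m with direction v = (6, -3, 0): w = X − (-3, 4, -5) = (0, 3, 1), and w × v = (3, 6, -18).
Distance = |w × v| / |v| = √369 / √45 ≈ 2.86.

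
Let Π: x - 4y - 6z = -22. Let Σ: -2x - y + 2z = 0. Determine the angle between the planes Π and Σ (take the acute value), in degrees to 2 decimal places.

62.75

cos θ = |n₁·n₂| / (|n₁||n₂|) = |-10| / (√53 · √9).
θ = arccos(0.45787) ≈ 62.75°.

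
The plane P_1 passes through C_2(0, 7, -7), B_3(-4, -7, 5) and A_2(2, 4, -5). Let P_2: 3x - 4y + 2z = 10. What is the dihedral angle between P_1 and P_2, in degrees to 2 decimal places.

C_2B_3 = (-4, -14, 12), C_2A_2 = (2, -3, 2); a normal to P_1 is C_2B_3 × C_2A_2 = (8, 32, 40).
Using C_2: P_1 has equation 8x + 32y + 40z = -56.
cos θ = |n₁·n₂| / (|n₁||n₂|) = |-24| / (√2688 · √29).
θ = arccos(0.08596) ≈ 85.07°.

85.07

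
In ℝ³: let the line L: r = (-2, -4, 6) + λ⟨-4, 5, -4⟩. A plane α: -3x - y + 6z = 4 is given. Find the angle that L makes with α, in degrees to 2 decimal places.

sin θ = |n·v| / (|n||v|) = |-17| / (√46 · √57) = 0.33200.
θ ≈ 19.39°.

19.39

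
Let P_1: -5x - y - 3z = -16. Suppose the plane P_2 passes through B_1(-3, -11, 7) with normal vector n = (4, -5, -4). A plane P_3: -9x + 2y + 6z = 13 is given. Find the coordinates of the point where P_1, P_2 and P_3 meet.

(1, -7, 6)

P_2: n·r = n·B_1 gives 4x - 5y - 4z = 15.
Solving the 3×3 linear system -5x - y - 3z = -16, 4x - 5y - 4z = 15, -9x + 2y + 6z = 13 (e.g. by elimination or Cramer's rule, determinant = 209) gives (1, -7, 6).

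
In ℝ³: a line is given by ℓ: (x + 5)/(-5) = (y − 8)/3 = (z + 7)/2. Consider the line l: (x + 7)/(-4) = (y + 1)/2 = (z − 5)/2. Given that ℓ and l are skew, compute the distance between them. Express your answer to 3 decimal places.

0.577

ℓ has direction (-5, 3, 2) through (-5, 8, -7).
l has direction (-4, 2, 2) through (-7, -1, 5).
Common perpendicular direction n = (-5, 3, 2) × (-4, 2, 2) = (2, 2, 2).
With w = (-7, -1, 5) − (-5, 8, -7) = (-2, -9, 12), w · n = 2.
Distance = |w · n| / |n| = |2| / √12 ≈ 0.577.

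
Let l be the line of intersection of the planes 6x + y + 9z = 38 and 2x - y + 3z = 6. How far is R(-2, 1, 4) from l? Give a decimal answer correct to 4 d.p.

Direction of l: (6, 1, 9) × (2, -1, 3) = (12, 0, -8).
A point on l: solving the two plane equations with x = 4 gives (4, 5, 1).
Taking (4, 5, 1) on l with direction v = (12, 0, -8): w = R − (4, 5, 1) = (-6, -4, 3), and w × v = (32, -12, 48).
Distance = |w × v| / |v| = √3472 / √208 ≈ 4.0856.

4.0856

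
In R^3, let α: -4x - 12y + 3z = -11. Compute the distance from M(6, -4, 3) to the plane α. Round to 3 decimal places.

3.385

n·M − d = (-4)·(6) + (-12)·(-4) + (3)·(3) − (-11) = 44; |n| = √169.
Distance = |44| / √169 = 44/√169 ≈ 3.385.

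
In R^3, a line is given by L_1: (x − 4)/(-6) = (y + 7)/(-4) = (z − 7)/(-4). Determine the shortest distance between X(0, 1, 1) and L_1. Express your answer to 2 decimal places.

10.59

L_1 has direction (-6, -4, -4) through (4, -7, 7).
Taking (4, -7, 7) on L_1 with direction v = (-6, -4, -4): w = X − (4, -7, 7) = (-4, 8, -6), and w × v = (-56, 20, 64).
Distance = |w × v| / |v| = √7632 / √68 ≈ 10.59.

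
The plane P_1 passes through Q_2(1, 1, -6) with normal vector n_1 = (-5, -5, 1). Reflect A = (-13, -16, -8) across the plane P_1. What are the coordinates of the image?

(17, 14, -14)

P_1: n_1·r = n_1·Q_2 gives -5x - 5y + z = -16.
λ = (n·A − d)/|n|² = (137 − (-16))/51 = 3.
Reflection = A − 2λn = (-13, -16, -8) − 6·(-5, -5, 1) = (17, 14, -14).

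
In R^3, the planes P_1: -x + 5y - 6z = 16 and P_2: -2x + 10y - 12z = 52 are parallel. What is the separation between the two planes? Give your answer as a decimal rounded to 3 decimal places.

Rescale P_2 by 1/2: -x + 5y - 6z = 26. Then distance = |16 − 26| / √62 ≈ 1.270.

1.270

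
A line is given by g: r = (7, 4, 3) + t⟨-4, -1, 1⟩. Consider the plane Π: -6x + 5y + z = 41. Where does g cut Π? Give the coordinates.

Substitute r = (7, 4, 3) + t(-4, -1, 1) into the plane: -19 + 20t = 41, so t = 3.
Intersection: (7, 4, 3) + 3·(-4, -1, 1) = (-5, 1, 6).

(-5, 1, 6)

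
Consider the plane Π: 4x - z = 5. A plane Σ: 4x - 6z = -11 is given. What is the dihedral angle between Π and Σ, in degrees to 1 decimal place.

42.3

cos θ = |n₁·n₂| / (|n₁||n₂|) = |22| / (√17 · √52).
θ = arccos(0.73994) ≈ 42.3°.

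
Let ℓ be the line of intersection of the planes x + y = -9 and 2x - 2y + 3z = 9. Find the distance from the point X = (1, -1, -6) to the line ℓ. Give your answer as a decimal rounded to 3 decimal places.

Direction of ℓ: (1, 1, 0) × (2, -2, 3) = (3, -3, -4).
A point on ℓ: solving the two plane equations with x = -6 gives (-6, -3, 5).
Taking (-6, -3, 5) on ℓ with direction v = (3, -3, -4): w = X − (-6, -3, 5) = (7, 2, -11), and w × v = (-41, -5, -27).
Distance = |w × v| / |v| = √2435 / √34 ≈ 8.463.

8.463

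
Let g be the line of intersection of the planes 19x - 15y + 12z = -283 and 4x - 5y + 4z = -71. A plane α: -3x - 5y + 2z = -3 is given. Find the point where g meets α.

(-10, 7, 1)

Direction of g: (19, -15, 12) × (4, -5, 4) = (0, -28, -35).
A point on g: solving the two plane equations with y = -9 gives (-10, -9, -19).
Substitute r = (-10, -9, -19) + t(0, -28, -35) into the plane: 37 + 70t = -3, so t = -4/7.
Intersection: (-10, -9, -19) + (-4/7)·(0, -28, -35) = (-10, 7, 1).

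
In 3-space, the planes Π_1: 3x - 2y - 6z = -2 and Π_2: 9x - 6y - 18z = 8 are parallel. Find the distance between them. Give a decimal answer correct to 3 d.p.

Rescale Π_2 by 1/3: 3x - 2y - 6z = 8/3. Then distance = |-2 − (8/3)| / √49 ≈ 0.667.

0.667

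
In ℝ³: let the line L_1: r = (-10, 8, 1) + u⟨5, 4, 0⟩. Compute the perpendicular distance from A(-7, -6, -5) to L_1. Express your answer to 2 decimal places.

14.14

Taking (-10, 8, 1) on L_1 with direction v = (5, 4, 0): w = A − (-10, 8, 1) = (3, -14, -6), and w × v = (24, -30, 82).
Distance = |w × v| / |v| = √8200 / √41 ≈ 14.14.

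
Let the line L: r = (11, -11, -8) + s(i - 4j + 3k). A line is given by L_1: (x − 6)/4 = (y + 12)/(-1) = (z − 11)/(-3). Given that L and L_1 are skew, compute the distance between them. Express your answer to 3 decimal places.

L_1 has direction (4, -1, -3) through (6, -12, 11).
Common perpendicular direction n = (1, -4, 3) × (4, -1, -3) = (15, 15, 15).
With w = (6, -12, 11) − (11, -11, -8) = (-5, -1, 19), w · n = 195.
Distance = |w · n| / |n| = |195| / √675 ≈ 7.506.

7.506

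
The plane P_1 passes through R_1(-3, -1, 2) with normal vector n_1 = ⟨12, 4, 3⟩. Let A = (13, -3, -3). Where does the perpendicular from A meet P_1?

(1, -7, -6)

P_1: n_1·r = n_1·R_1 gives 12x + 4y + 3z = -34.
Foot = A − λn with λ = (n·A − d)/|n|² = (135 − (-34))/169 = 1.
Foot = (13, -3, -3) − 1·(12, 4, 3) = (1, -7, -6).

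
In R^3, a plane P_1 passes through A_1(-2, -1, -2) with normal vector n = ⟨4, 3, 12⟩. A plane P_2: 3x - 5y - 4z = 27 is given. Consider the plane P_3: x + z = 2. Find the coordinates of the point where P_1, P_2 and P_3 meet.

(10, 7, -8)

P_1: n·r = n·A_1 gives 4x + 3y + 12z = -35.
Solving the 3×3 linear system 4x + 3y + 12z = -35, 3x - 5y - 4z = 27, x + z = 2 (e.g. by elimination or Cramer's rule, determinant = 19) gives (10, 7, -8).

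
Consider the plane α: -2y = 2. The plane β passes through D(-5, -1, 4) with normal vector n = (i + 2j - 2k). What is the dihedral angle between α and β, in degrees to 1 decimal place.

48.2

β: n·r = n·D gives x + 2y - 2z = -15.
cos θ = |n₁·n₂| / (|n₁||n₂|) = |-4| / (√4 · √9).
θ = arccos(0.66667) ≈ 48.2°.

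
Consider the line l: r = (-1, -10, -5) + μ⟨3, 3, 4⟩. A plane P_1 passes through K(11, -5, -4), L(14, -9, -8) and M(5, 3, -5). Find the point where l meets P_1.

KL = (3, -4, -4), KM = (-6, 8, -1); a normal to P_1 is KL × KM = (36, 27, 0).
Using K: P_1 has equation 36x + 27y = 261.
Substitute r = (-1, -10, -5) + t(3, 3, 4) into the plane: -306 + 189t = 261, so t = 3.
Intersection: (-1, -10, -5) + 3·(3, 3, 4) = (8, -1, 7).

(8, -1, 7)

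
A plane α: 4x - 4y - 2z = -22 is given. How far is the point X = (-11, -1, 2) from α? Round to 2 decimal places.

3.67

n·X − d = (4)·(-11) + (-4)·(-1) + (-2)·(2) − (-22) = -22; |n| = √36.
Distance = |-22| / √36 = 22/√36 ≈ 3.67.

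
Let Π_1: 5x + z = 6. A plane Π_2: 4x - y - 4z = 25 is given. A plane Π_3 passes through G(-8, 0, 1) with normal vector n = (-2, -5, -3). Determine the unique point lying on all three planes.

(2, -1, -4)

Π_3: n·r = n·G gives -2x - 5y - 3z = 13.
Solving the 3×3 linear system 5x + z = 6, 4x - y - 4z = 25, -2x - 5y - 3z = 13 (e.g. by elimination or Cramer's rule, determinant = -107) gives (2, -1, -4).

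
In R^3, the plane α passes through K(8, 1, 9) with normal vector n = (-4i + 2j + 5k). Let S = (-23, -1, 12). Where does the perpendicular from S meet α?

(-11, -7, -3)

α: n·r = n·K gives -4x + 2y + 5z = 15.
Foot = S − λn with λ = (n·S − d)/|n|² = (150 − 15)/45 = 3.
Foot = (-23, -1, 12) − 3·(-4, 2, 5) = (-11, -7, -3).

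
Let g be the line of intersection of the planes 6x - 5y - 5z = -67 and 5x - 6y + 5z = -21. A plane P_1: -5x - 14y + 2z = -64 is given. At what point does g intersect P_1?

Direction of g: (6, -5, -5) × (5, -6, 5) = (-55, -55, -11).
A point on g: solving the two plane equations with x = -12 gives (-12, -4, 3).
Substitute r = (-12, -4, 3) + t(-55, -55, -11) into the plane: 122 + 1023t = -64, so t = -2/11.
Intersection: (-12, -4, 3) + (-2/11)·(-55, -55, -11) = (-2, 6, 5).

(-2, 6, 5)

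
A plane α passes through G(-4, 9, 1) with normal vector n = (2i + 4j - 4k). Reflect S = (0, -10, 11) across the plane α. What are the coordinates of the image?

α: n·r = n·G gives 2x + 4y - 4z = 24.
λ = (n·S − d)/|n|² = (-84 − 24)/36 = -3.
Reflection = S − 2λn = (0, -10, 11) − (-6)·(2, 4, -4) = (12, 14, -13).

(12, 14, -13)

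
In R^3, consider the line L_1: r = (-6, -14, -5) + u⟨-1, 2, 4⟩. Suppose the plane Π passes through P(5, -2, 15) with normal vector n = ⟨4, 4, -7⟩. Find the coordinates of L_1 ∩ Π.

(-8, -10, 3)

Π: n·r = n·P gives 4x + 4y - 7z = -93.
Substitute r = (-6, -14, -5) + t(-1, 2, 4) into the plane: -45 + (-24)t = -93, so t = 2.
Intersection: (-6, -14, -5) + 2·(-1, 2, 4) = (-8, -10, 3).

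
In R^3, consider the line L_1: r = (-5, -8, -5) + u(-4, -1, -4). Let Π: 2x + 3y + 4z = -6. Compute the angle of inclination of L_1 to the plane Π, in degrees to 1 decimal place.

60.8

sin θ = |n·v| / (|n||v|) = |-27| / (√29 · √33) = 0.87279.
θ ≈ 60.8°.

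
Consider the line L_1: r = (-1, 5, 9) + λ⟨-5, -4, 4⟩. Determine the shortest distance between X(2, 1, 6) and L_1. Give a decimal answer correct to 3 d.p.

Taking (-1, 5, 9) on L_1 with direction v = (-5, -4, 4): w = X − (-1, 5, 9) = (3, -4, -3), and w × v = (-28, 3, -32).
Distance = |w × v| / |v| = √1817 / √57 ≈ 5.646.

5.646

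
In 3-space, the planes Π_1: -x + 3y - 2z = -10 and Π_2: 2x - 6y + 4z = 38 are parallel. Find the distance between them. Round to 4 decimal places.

2.4054

Rescale Π_2 by 1/(-2): -x + 3y - 2z = -19. Then distance = |-10 − (-19)| / √14 ≈ 2.4054.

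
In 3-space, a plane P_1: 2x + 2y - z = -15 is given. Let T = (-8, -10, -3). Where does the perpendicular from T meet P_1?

(-4, -6, -5)

Foot = T − λn with λ = (n·T − d)/|n|² = (-33 − (-15))/9 = -2.
Foot = (-8, -10, -3) − (-2)·(2, 2, -1) = (-4, -6, -5).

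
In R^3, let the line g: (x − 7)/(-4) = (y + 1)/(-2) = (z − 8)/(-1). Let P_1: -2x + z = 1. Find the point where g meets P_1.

g has direction (-4, -2, -1) through (7, -1, 8).
Substitute r = (7, -1, 8) + t(-4, -2, -1) into the plane: -6 + 7t = 1, so t = 1.
Intersection: (7, -1, 8) + 1·(-4, -2, -1) = (3, -3, 7).

(3, -3, 7)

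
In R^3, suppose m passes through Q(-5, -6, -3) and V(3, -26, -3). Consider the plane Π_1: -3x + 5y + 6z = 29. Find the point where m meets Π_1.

A direction vector for m is V − Q = (8, -20, 0).
Substitute r = (-5, -6, -3) + t(8, -20, 0) into the plane: -33 + (-124)t = 29, so t = -1/2.
Intersection: (-5, -6, -3) + (-1/2)·(8, -20, 0) = (-9, 4, -3).

(-9, 4, -3)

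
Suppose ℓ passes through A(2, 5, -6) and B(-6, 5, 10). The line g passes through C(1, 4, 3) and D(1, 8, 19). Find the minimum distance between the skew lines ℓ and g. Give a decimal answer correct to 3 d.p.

A direction vector for ℓ is B − A = (-8, 0, 16).
A direction vector for g is D − C = (0, 4, 16).
Common perpendicular direction n = (-8, 0, 16) × (0, 4, 16) = (-64, 128, -32).
With w = (1, 4, 3) − (2, 5, -6) = (-1, -1, 9), w · n = -352.
Distance = |w · n| / |n| = |-352| / √21504 ≈ 2.400.

2.400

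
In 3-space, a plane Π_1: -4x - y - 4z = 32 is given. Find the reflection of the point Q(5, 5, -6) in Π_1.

λ = (n·Q − d)/|n|² = (-1 − 32)/33 = -1.
Reflection = Q − 2λn = (5, 5, -6) − (-2)·(-4, -1, -4) = (-3, 3, -14).

(-3, 3, -14)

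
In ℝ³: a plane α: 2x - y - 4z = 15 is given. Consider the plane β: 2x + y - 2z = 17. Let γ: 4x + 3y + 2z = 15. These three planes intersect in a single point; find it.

(2, 5, -4)

Solving the 3×3 linear system 2x - y - 4z = 15, 2x + y - 2z = 17, 4x + 3y + 2z = 15 (e.g. by elimination or Cramer's rule, determinant = 20) gives (2, 5, -4).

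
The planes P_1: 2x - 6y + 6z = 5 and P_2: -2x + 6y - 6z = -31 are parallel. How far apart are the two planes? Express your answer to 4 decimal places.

Rescale P_2 by 1/(-1): 2x - 6y + 6z = 31. Then distance = |5 − 31| / √76 ≈ 2.9824.

2.9824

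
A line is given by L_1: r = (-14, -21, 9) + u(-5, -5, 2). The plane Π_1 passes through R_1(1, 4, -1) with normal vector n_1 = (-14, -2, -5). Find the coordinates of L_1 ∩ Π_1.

(1, -6, 3)

Π_1: n_1·r = n_1·R_1 gives -14x - 2y - 5z = -17.
Substitute r = (-14, -21, 9) + t(-5, -5, 2) into the plane: 193 + 70t = -17, so t = -3.
Intersection: (-14, -21, 9) + (-3)·(-5, -5, 2) = (1, -6, 3).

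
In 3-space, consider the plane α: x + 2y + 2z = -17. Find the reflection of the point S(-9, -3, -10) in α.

λ = (n·S − d)/|n|² = (-35 − (-17))/9 = -2.
Reflection = S − 2λn = (-9, -3, -10) − (-4)·(1, 2, 2) = (-5, 5, -2).

(-5, 5, -2)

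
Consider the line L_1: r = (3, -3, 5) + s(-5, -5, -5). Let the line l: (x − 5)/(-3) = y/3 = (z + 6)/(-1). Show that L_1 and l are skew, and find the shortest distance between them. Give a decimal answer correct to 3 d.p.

l has direction (-3, 3, -1) through (5, 0, -6).
Common perpendicular direction n = (-5, -5, -5) × (-3, 3, -1) = (20, 10, -30).
With w = (5, 0, -6) − (3, -3, 5) = (2, 3, -11), w · n = 400.
Since n ≠ 0 the lines are not parallel, and w · n = 400 ≠ 0 so they do not intersect; hence they are skew.
Distance = |w · n| / |n| = |400| / √1400 ≈ 10.690.

10.690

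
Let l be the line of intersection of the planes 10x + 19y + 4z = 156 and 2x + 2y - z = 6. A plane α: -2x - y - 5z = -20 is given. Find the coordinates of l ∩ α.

Direction of l: (10, 19, 4) × (2, 2, -1) = (-27, 18, -18).
A point on l: solving the two plane equations with x = 4 gives (4, 4, 10).
Substitute r = (4, 4, 10) + t(-27, 18, -18) into the plane: -62 + 126t = -20, so t = 1/3.
Intersection: (4, 4, 10) + (1/3)·(-27, 18, -18) = (-5, 10, 4).

(-5, 10, 4)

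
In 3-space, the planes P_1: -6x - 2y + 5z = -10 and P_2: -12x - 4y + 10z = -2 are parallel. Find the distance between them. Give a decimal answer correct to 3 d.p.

Rescale P_2 by 1/2: -6x - 2y + 5z = -1. Then distance = |-10 − (-1)| / √65 ≈ 1.116.

1.116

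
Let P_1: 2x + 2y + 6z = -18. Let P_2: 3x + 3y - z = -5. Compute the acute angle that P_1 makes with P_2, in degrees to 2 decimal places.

78.02

cos θ = |n₁·n₂| / (|n₁||n₂|) = |6| / (√44 · √19).
θ = arccos(0.20751) ≈ 78.02°.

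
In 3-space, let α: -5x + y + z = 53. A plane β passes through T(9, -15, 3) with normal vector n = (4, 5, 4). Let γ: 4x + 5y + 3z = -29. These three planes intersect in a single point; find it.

(-10, 1, 2)

β: n·r = n·T gives 4x + 5y + 4z = -27.
Solving the 3×3 linear system -5x + y + z = 53, 4x + 5y + 4z = -27, 4x + 5y + 3z = -29 (e.g. by elimination or Cramer's rule, determinant = 29) gives (-10, 1, 2).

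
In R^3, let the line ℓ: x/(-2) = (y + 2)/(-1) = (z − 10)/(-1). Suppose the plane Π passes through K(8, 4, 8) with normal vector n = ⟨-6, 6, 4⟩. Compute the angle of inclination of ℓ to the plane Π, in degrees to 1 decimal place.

ℓ has direction (-2, -1, -1) through (0, -2, 10).
Π: n·r = n·K gives -6x + 6y + 4z = 8.
sin θ = |n·v| / (|n||v|) = |2| / (√88 · √6) = 0.08704.
θ ≈ 5.0°.

5.0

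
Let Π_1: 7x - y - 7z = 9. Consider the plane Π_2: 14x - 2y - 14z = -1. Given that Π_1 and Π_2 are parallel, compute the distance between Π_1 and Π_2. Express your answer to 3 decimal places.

Rescale Π_2 by 1/2: 7x - y - 7z = -1/2. Then distance = |9 − (-1/2)| / √99 ≈ 0.955.

0.955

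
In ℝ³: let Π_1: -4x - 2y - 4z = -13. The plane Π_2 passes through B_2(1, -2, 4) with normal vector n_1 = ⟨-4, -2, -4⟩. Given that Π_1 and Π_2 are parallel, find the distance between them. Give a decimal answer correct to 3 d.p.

Π_2: n_1·r = n_1·B_2 gives -4x - 2y - 4z = -16.
Same normal n = (-4, -2, -4) with |n| = √36; distance = |-13 − (-16)| / |n| = 3/√36 ≈ 0.500.

0.500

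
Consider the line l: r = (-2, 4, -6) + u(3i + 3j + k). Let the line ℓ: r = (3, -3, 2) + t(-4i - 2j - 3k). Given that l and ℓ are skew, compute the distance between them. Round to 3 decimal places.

2.098

Common perpendicular direction n = (3, 3, 1) × (-4, -2, -3) = (-7, 5, 6).
With w = (3, -3, 2) − (-2, 4, -6) = (5, -7, 8), w · n = -22.
Distance = |w · n| / |n| = |-22| / √110 ≈ 2.098.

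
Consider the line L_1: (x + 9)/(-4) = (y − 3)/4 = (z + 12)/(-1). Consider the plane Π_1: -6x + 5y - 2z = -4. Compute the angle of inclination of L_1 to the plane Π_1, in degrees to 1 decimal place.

L_1 has direction (-4, 4, -1) through (-9, 3, -12).
sin θ = |n·v| / (|n||v|) = |46| / (√65 · √33) = 0.99322.
θ ≈ 83.3°.

83.3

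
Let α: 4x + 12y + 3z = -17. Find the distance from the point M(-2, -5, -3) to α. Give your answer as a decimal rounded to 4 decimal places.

4.6154

n·M − d = (4)·(-2) + (12)·(-5) + (3)·(-3) − (-17) = -60; |n| = √169.
Distance = |-60| / √169 = 60/√169 ≈ 4.6154.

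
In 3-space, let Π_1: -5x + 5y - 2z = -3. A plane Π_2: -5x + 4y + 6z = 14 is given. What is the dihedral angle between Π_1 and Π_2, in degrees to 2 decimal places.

59.22

cos θ = |n₁·n₂| / (|n₁||n₂|) = |33| / (√54 · √77).
θ = arccos(0.51177) ≈ 59.22°.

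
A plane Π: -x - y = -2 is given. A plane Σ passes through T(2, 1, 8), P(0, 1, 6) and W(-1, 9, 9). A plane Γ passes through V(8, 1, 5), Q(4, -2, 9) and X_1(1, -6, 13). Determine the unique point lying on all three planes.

TP = (-2, 0, -2), TW = (-3, 8, 1); a normal to Σ is TP × TW = (16, 8, -16).
Using T: Σ has equation 16x + 8y - 16z = -88.
VQ = (-4, -3, 4), VX_1 = (-7, -7, 8); a normal to Γ is VQ × VX_1 = (4, 4, 7).
Using V: Γ has equation 4x + 4y + 7z = 71.
Solving the 3×3 linear system -x - y = -2, 16x + 8y - 16z = -88, 4x + 4y + 7z = 71 (e.g. by elimination or Cramer's rule, determinant = 56) gives (5, -3, 9).

(5, -3, 9)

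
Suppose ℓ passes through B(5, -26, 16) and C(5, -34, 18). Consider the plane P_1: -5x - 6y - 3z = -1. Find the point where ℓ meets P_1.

(5, -10, 12)

A direction vector for ℓ is C − B = (0, -8, 2).
Substitute r = (5, -26, 16) + t(0, -8, 2) into the plane: 83 + 42t = -1, so t = -2.
Intersection: (5, -26, 16) + (-2)·(0, -8, 2) = (5, -10, 12).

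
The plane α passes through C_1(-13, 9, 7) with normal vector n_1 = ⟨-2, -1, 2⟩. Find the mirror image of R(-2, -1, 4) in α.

(-10, -5, 12)

α: n_1·r = n_1·C_1 gives -2x - y + 2z = 31.
λ = (n·R − d)/|n|² = (13 − 31)/9 = -2.
Reflection = R − 2λn = (-2, -1, 4) − (-4)·(-2, -1, 2) = (-10, -5, 12).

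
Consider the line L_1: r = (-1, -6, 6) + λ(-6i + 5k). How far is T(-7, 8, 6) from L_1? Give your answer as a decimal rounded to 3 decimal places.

14.517

Taking (-1, -6, 6) on L_1 with direction v = (-6, 0, 5): w = T − (-1, -6, 6) = (-6, 14, 0), and w × v = (70, 30, 84).
Distance = |w × v| / |v| = √12856 / √61 ≈ 14.517.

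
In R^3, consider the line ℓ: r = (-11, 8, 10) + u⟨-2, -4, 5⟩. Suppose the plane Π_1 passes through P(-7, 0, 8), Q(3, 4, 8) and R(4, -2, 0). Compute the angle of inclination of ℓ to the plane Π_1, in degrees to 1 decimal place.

PQ = (10, 4, 0), PR = (11, -2, -8); a normal to Π_1 is PQ × PR = (-32, 80, -64).
Using P: Π_1 has equation -32x + 80y - 64z = -288.
sin θ = |n·v| / (|n||v|) = |-576| / (√11520 · √45) = 0.80000.
θ ≈ 53.1°.

53.1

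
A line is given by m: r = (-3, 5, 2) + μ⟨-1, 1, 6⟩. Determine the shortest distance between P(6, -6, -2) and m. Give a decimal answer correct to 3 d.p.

Taking (-3, 5, 2) on m with direction v = (-1, 1, 6): w = P − (-3, 5, 2) = (9, -11, -4), and w × v = (-62, -50, -2).
Distance = |w × v| / |v| = √6348 / √38 ≈ 12.925.

12.925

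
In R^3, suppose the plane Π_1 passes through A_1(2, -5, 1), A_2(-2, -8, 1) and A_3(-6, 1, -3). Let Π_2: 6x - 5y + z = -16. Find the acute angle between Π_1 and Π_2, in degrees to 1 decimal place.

75.3

A_1A_2 = (-4, -3, 0), A_1A_3 = (-8, 6, -4); a normal to Π_1 is A_1A_2 × A_1A_3 = (12, -16, -48).
Using A_1: Π_1 has equation 12x - 16y - 48z = 56.
cos θ = |n₁·n₂| / (|n₁||n₂|) = |104| / (√2704 · √62).
θ = arccos(0.25400) ≈ 75.3°.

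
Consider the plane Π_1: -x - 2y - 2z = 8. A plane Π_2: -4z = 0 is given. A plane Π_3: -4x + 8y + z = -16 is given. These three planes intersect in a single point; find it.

(-2, -3, 0)

Solving the 3×3 linear system -x - 2y - 2z = 8, -4z = 0, -4x + 8y + z = -16 (e.g. by elimination or Cramer's rule, determinant = -64) gives (-2, -3, 0).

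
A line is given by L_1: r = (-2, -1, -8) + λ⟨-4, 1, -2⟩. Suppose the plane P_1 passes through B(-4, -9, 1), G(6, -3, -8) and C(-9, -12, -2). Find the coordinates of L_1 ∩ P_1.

BG = (10, 6, -9), BC = (-5, -3, -3); a normal to P_1 is BG × BC = (-45, 75, 0).
Using B: P_1 has equation -45x + 75y = -495.
Substitute r = (-2, -1, -8) + t(-4, 1, -2) into the plane: 15 + 255t = -495, so t = -2.
Intersection: (-2, -1, -8) + (-2)·(-4, 1, -2) = (6, -3, -4).

(6, -3, -4)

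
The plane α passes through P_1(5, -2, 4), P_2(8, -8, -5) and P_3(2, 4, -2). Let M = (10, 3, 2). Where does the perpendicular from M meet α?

P_1P_2 = (3, -6, -9), P_1P_3 = (-3, 6, -6); a normal to α is P_1P_2 × P_1P_3 = (90, 45, 0).
Using P_1: α has equation 90x + 45y = 360.
Foot = M − λn with λ = (n·M − d)/|n|² = (1035 − 360)/10125 = 1/15.
Foot = (10, 3, 2) − (1/15)·(90, 45, 0) = (4, 0, 2).

(4, 0, 2)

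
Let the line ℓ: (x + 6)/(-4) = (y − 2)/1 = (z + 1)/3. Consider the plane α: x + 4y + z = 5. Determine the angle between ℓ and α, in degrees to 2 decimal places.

ℓ has direction (-4, 1, 3) through (-6, 2, -1).
sin θ = |n·v| / (|n||v|) = |3| / (√18 · √26) = 0.13868.
θ ≈ 7.97°.

7.97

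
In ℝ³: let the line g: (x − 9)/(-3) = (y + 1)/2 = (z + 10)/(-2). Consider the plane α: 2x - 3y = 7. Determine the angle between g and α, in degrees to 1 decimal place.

53.8

g has direction (-3, 2, -2) through (9, -1, -10).
sin θ = |n·v| / (|n||v|) = |-12| / (√13 · √17) = 0.80721.
θ ≈ 53.8°.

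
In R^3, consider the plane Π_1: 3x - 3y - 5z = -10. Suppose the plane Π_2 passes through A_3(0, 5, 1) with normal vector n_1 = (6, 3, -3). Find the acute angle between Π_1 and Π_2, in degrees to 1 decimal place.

Π_2: n_1·r = n_1·A_3 gives 6x + 3y - 3z = 12.
cos θ = |n₁·n₂| / (|n₁||n₂|) = |24| / (√43 · √54).
θ = arccos(0.49806) ≈ 60.1°.

60.1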